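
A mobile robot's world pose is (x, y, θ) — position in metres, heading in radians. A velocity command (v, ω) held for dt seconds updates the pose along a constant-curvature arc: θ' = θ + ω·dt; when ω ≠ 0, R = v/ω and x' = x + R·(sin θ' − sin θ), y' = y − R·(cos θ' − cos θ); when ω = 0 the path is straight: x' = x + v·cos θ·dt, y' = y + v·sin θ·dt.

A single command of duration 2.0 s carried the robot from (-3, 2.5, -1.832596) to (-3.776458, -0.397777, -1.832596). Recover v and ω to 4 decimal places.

Δθ = -1.832596 − -1.832596 = 0.000000
ω = Δθ/dt = 0.000000/2.0 = 0.0000
ω = 0 → v = (Δx·cos θ + Δy·sin θ)/dt = 1.5000

v = 1.5000, ω = 0.0000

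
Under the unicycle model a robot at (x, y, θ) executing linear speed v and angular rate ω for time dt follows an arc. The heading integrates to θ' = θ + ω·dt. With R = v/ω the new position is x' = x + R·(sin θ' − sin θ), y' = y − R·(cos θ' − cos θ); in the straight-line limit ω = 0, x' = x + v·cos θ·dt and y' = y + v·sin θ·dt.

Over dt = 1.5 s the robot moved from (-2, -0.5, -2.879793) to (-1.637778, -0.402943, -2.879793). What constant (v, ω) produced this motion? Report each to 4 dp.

v = -0.2500, ω = 0.0000

Δθ = -2.879793 − -2.879793 = 0.000000
ω = Δθ/dt = 0.000000/1.5 = 0.0000
ω = 0 → v = (Δx·cos θ + Δy·sin θ)/dt = -0.2500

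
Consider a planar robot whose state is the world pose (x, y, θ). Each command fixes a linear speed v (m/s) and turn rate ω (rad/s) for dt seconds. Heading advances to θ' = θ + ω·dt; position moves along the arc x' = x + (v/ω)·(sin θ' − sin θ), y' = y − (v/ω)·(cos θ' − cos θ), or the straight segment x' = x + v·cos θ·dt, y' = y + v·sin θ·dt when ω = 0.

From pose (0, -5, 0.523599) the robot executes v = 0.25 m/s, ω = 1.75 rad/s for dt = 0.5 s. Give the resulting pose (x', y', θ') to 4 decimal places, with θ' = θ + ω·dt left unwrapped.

θ' = 0.5236 + 1.75·0.5 = 1.3986
R = v/ω = 0.25/1.75 = 0.1429
x' = 0 + 0.1429·(sin 1.3986 − sin 0.5236) = 0.0693
y' = -5 − 0.1429·(cos 1.3986 − cos 0.5236) = -4.9008

(0.0693, -4.9008, 1.3986)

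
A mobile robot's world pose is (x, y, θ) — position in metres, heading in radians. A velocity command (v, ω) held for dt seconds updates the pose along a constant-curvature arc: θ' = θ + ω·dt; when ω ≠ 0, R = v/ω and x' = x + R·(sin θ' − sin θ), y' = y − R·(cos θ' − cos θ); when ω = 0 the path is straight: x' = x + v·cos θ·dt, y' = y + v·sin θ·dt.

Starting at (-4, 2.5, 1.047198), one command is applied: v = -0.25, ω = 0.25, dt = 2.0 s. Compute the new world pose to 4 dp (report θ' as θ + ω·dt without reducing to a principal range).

θ' = 1.0472 + 0.25·2.0 = 1.5472
R = v/ω = -0.25/0.25 = -1.0000
x' = -4 + -1.0000·(sin 1.5472 − sin 1.0472) = -4.1337
y' = 2.5 − -1.0000·(cos 1.5472 − cos 1.0472) = 2.0236

(-4.1337, 2.0236, 1.5472)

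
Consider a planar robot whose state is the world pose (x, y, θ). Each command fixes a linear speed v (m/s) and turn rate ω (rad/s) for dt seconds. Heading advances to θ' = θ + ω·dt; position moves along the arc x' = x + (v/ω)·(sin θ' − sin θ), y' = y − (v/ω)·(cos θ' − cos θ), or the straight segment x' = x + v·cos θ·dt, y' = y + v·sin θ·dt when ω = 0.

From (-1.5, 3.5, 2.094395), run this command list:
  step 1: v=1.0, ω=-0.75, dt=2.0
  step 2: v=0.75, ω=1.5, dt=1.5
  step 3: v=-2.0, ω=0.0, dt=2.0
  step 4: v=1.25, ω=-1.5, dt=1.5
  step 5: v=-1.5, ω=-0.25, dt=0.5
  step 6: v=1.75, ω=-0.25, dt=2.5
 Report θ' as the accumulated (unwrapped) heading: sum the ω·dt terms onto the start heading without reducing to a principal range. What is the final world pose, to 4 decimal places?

step 1: θ'=0.5944 (R=-1.3333) → pose (-1.0920, 5.2713, 0.5944)
step 2: θ'=2.8444 (R=0.5000) → pose (-1.2256, 6.1636, 2.8444)
step 3: θ'=2.8444 (straight) → pose (2.5991, 4.9923, 2.8444)
step 4: θ'=0.5944 (R=-0.8333) → pose (2.3764, 6.4795, 0.5944)
step 5: θ'=0.4694 (R=6.0000) → pose (1.7305, 6.0994, 0.4694)
step 6: θ'=-0.1556 (R=-7.0000) → pose (5.9818, 6.7719, -0.1556)

(5.9818, 6.7719, -0.1556)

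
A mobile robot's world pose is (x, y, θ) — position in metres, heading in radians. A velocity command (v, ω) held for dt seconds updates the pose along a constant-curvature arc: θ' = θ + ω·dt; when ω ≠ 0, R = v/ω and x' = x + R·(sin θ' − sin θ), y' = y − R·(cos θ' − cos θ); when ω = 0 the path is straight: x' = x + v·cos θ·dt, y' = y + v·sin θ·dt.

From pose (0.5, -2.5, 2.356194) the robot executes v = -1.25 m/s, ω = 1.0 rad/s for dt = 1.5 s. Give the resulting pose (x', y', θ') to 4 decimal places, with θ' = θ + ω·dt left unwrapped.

(2.2030, -2.5603, 3.8562)

θ' = 2.3562 + 1.0·1.5 = 3.8562
R = v/ω = -1.25/1.0 = -1.2500
x' = 0.5 + -1.2500·(sin 3.8562 − sin 2.3562) = 2.2030
y' = -2.5 − -1.2500·(cos 3.8562 − cos 2.3562) = -2.5603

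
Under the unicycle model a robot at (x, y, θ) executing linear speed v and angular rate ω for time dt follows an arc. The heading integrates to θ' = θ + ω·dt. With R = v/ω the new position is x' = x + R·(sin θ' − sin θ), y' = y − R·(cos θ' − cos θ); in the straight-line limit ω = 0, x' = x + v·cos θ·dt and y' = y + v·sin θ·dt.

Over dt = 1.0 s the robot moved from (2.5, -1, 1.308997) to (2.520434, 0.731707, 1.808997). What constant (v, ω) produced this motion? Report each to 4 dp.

v = 1.7500, ω = 0.5000

Δθ = 1.808997 − 1.308997 = 0.500000
ω = Δθ/dt = 0.500000/1.0 = 0.5000
R = −Δy/(cos θ' − cos θ) = 3.5000
v = R·ω = 3.5000·0.5000 = 1.7500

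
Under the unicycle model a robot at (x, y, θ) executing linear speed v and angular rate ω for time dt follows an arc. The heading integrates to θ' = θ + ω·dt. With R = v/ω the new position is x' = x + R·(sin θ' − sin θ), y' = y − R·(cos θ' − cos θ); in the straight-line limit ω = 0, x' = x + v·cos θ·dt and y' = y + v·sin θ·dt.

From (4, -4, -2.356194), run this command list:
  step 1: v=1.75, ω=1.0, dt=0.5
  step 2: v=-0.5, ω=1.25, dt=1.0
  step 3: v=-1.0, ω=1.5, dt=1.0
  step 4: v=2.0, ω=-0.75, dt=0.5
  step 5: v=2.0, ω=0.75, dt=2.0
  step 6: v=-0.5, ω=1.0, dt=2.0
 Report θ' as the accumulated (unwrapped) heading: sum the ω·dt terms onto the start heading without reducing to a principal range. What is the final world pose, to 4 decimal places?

step 1: θ'=-1.8562 (R=1.7500) → pose (3.5582, -4.7447, -1.8562)
step 2: θ'=-0.6062 (R=-0.4000) → pose (3.4023, -4.3034, -0.6062)
step 3: θ'=0.8938 (R=-0.6667) → pose (2.5028, -4.4336, 0.8938)
step 4: θ'=0.5188 (R=-2.6667) → pose (3.2591, -3.7884, 0.5188)
step 5: θ'=2.0188 (R=2.6667) → pose (4.3404, -0.3175, 2.0188)
step 6: θ'=4.0188 (R=-0.5000) → pose (5.1755, -0.4206, 4.0188)

(5.1755, -0.4206, 4.0188)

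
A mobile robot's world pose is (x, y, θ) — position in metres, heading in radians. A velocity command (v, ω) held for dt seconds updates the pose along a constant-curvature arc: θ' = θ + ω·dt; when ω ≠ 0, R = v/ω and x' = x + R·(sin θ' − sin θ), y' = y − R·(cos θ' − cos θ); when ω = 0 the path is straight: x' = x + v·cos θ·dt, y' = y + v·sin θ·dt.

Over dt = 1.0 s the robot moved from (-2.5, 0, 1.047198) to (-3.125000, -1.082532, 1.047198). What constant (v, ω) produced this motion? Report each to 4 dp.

v = -1.2500, ω = 0.0000

Δθ = 1.047198 − 1.047198 = 0.000000
ω = Δθ/dt = 0.000000/1.0 = 0.0000
ω = 0 → v = (Δx·cos θ + Δy·sin θ)/dt = -1.2500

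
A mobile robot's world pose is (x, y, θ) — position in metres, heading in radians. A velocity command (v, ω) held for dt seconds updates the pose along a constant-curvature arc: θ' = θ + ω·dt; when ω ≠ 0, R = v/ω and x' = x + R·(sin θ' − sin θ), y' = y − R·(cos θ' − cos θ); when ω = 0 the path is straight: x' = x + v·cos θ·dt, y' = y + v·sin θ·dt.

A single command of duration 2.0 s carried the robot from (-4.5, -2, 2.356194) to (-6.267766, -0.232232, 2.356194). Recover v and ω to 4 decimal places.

v = 1.2500, ω = 0.0000

Δθ = 2.356194 − 2.356194 = 0.000000
ω = Δθ/dt = 0.000000/2.0 = 0.0000
ω = 0 → v = (Δx·cos θ + Δy·sin θ)/dt = 1.2500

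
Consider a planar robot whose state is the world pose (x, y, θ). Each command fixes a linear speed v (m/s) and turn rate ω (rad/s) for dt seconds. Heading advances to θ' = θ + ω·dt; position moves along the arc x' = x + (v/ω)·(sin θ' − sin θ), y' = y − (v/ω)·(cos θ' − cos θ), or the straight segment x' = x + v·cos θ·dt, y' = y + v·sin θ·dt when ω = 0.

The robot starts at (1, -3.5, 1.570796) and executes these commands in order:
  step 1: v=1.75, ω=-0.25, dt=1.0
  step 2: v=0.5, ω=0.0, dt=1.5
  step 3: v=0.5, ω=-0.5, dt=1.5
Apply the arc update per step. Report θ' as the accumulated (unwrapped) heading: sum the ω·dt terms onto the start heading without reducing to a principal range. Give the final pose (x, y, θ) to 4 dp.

(1.8318, -0.4474, 0.5708)

step 1: θ'=1.3208 (R=-7.0000) → pose (1.2176, -1.7682, 1.3208)
step 2: θ'=1.3208 (straight) → pose (1.4032, -1.0415, 1.3208)
step 3: θ'=0.5708 (R=-1.0000) → pose (1.8318, -0.4474, 0.5708)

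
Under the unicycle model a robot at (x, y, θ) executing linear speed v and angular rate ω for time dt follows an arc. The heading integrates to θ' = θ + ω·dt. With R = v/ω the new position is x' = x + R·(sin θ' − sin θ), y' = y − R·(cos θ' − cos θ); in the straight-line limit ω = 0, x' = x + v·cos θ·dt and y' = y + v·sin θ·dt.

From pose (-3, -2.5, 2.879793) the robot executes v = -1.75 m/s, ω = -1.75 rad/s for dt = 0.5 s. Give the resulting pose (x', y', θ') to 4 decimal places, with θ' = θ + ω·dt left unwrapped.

θ' = 2.8798 + -1.75·0.5 = 2.0048
R = v/ω = -1.75/-1.75 = 1.0000
x' = -3 + 1.0000·(sin 2.0048 − sin 2.8798) = -2.3515
y' = -2.5 − 1.0000·(cos 2.0048 − cos 2.8798) = -3.0454

(-2.3515, -3.0454, 2.0048)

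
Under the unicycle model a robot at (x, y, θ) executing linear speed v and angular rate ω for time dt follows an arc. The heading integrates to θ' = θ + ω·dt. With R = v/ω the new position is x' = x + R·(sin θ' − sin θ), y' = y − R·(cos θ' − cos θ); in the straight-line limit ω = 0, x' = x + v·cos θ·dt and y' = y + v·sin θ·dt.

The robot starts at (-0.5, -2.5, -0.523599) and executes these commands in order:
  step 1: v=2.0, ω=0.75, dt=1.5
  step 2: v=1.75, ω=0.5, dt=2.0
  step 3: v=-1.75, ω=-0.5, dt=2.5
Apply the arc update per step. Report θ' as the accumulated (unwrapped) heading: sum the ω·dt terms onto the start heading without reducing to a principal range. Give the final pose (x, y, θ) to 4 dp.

(1.5666, -2.7896, 0.3514)

step 1: θ'=0.6014 (R=2.6667) → pose (2.3421, -2.3894, 0.6014)
step 2: θ'=1.6014 (R=3.5000) → pose (3.8602, 0.6036, 1.6014)
step 3: θ'=0.3514 (R=3.5000) → pose (1.5666, -2.7896, 0.3514)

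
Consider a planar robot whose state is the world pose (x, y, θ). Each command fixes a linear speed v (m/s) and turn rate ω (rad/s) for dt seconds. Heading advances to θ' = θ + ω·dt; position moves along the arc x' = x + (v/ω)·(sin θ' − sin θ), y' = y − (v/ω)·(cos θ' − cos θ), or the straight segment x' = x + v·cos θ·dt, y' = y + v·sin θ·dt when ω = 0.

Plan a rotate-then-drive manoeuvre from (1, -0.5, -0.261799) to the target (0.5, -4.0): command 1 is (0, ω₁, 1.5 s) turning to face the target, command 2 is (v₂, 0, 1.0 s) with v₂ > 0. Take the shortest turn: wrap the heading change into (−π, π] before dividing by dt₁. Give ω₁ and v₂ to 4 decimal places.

ω₁ = -0.9673, v₂ = 3.5355

heading to target = atan2(-4−-0.5, 0.5−1) = -1.7127
Δθ = wrap(-1.7127 − -0.2618) = -1.4509; ω₁ = Δθ/dt₁ = -0.9673
distance = √((0.5−1)² + (-4−-0.5)²) = 3.5355; v₂ = distance/dt₂ = 3.5355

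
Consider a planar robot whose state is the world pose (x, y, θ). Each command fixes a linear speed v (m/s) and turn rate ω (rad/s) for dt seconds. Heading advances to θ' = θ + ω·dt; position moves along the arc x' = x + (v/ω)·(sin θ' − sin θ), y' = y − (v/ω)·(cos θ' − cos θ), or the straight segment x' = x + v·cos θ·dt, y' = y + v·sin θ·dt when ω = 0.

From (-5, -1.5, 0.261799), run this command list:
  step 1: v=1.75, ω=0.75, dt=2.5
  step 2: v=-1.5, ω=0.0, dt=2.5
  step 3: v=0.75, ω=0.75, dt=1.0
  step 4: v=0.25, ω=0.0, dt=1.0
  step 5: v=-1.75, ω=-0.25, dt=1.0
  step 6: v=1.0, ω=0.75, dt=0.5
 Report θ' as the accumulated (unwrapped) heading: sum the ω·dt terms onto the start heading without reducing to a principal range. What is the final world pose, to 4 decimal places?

step 1: θ'=2.1368 (R=2.3333) → pose (-3.6345, 2.0051, 2.1368)
step 2: θ'=2.1368 (straight) → pose (-1.6235, -1.1601, 2.1368)
step 3: θ'=2.8868 (R=1.0000) → pose (-2.2155, -0.7286, 2.8868)
step 4: θ'=2.8868 (straight) → pose (-2.4574, -0.6656, 2.8868)
step 5: θ'=2.6368 (R=7.0000) → pose (-0.8363, -1.3127, 2.6368)
step 6: θ'=3.0118 (R=1.3333) → pose (-1.3086, -1.1576, 3.0118)

(-1.3086, -1.1576, 3.0118)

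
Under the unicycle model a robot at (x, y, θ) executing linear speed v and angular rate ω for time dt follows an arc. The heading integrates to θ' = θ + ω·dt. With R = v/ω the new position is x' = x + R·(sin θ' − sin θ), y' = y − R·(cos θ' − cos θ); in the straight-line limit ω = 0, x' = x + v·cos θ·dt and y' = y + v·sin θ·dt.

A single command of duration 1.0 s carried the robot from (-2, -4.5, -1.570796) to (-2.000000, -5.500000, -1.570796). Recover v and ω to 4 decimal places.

Δθ = -1.570796 − -1.570796 = 0.000000
ω = Δθ/dt = 0.000000/1.0 = 0.0000
ω = 0 → v = (Δx·cos θ + Δy·sin θ)/dt = 1.0000

v = 1.0000, ω = 0.0000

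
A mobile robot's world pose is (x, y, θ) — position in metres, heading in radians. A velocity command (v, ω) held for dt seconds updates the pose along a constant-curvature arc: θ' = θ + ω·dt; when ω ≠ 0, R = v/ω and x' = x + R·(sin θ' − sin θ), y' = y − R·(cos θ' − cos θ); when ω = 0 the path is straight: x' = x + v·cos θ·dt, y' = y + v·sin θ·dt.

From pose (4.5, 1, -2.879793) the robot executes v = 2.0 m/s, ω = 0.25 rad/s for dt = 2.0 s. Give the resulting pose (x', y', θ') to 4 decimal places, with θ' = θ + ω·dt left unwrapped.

θ' = -2.8798 + 0.25·2.0 = -2.3798
R = v/ω = 2.0/0.25 = 8.0000
x' = 4.5 + 8.0000·(sin -2.3798 − sin -2.8798) = 1.0488
y' = 1 − 8.0000·(cos -2.3798 − cos -2.8798) = -0.9386

(1.0488, -0.9386, -2.3798)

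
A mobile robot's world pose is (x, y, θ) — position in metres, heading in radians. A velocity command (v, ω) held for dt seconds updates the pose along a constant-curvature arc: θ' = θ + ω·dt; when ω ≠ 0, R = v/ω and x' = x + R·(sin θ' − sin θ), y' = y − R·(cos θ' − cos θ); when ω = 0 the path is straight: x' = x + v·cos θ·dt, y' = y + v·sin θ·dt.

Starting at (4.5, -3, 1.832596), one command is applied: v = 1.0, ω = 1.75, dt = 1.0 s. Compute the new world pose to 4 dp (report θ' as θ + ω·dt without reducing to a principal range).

θ' = 1.8326 + 1.75·1.0 = 3.5826
R = v/ω = 1.0/1.75 = 0.5714
x' = 4.5 + 0.5714·(sin 3.5826 − sin 1.8326) = 3.7041
y' = -3 − 0.5714·(cos 3.5826 − cos 1.8326) = -2.6311

(3.7041, -2.6311, 3.5826)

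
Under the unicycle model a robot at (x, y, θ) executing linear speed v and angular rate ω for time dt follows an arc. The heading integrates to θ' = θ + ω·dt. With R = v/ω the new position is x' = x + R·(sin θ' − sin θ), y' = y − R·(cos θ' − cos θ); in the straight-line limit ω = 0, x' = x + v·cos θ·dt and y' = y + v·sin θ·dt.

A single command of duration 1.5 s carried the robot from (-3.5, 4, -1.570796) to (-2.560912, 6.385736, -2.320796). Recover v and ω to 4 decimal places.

v = -1.7500, ω = -0.5000

Δθ = -2.320796 − -1.570796 = -0.750000
ω = Δθ/dt = -0.750000/1.5 = -0.5000
R = −Δy/(cos θ' − cos θ) = 3.5000
v = R·ω = 3.5000·-0.5000 = -1.7500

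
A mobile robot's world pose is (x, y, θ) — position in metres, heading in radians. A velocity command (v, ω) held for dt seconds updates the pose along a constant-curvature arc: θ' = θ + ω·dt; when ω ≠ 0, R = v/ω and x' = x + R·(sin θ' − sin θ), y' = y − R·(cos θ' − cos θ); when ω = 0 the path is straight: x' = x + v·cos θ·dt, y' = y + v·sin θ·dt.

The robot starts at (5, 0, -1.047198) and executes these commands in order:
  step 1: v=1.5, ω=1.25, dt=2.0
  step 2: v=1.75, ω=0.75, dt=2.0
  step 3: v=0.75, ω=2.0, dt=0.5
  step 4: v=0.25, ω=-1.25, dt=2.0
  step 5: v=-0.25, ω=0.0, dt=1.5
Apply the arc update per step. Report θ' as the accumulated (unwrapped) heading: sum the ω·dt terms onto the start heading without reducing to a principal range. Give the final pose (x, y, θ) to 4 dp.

(4.6216, 2.7041, 1.4528)

step 1: θ'=1.4528 (R=1.2000) → pose (7.2309, 0.4587, 1.4528)
step 2: θ'=2.9528 (R=2.3333) → pose (5.3517, 3.0253, 2.9528)
step 3: θ'=3.9528 (R=0.3750) → pose (5.0094, 2.9152, 3.9528)
step 4: θ'=1.4528 (R=-0.2000) → pose (4.6657, 3.0765, 1.4528)
step 5: θ'=1.4528 (straight) → pose (4.6216, 2.7041, 1.4528)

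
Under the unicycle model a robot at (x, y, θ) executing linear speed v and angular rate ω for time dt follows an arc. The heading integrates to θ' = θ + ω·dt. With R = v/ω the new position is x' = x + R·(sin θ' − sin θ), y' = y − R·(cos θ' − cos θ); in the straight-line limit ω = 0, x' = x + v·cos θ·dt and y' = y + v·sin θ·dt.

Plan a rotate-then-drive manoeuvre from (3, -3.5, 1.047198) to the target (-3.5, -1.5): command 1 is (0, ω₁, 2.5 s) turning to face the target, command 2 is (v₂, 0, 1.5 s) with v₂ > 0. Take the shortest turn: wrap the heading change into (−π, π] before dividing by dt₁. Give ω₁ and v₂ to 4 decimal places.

heading to target = atan2(-1.5−-3.5, -3.5−3) = 2.8431
Δθ = wrap(2.8431 − 1.0472) = 1.7959; ω₁ = Δθ/dt₁ = 0.7184
distance = √((-3.5−3)² + (-1.5−-3.5)²) = 6.8007; v₂ = distance/dt₂ = 4.5338

ω₁ = 0.7184, v₂ = 4.5338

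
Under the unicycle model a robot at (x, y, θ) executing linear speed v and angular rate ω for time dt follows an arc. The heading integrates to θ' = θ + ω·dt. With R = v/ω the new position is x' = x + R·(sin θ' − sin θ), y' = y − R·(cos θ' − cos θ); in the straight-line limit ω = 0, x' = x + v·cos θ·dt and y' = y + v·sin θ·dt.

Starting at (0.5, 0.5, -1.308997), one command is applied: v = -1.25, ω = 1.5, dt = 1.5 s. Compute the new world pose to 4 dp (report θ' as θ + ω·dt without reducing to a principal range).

(-0.9784, 0.7751, 0.9410)

θ' = -1.3090 + 1.5·1.5 = 0.9410
R = v/ω = -1.25/1.5 = -0.8333
x' = 0.5 + -0.8333·(sin 0.9410 − sin -1.3090) = -0.9784
y' = 0.5 − -0.8333·(cos 0.9410 − cos -1.3090) = 0.7751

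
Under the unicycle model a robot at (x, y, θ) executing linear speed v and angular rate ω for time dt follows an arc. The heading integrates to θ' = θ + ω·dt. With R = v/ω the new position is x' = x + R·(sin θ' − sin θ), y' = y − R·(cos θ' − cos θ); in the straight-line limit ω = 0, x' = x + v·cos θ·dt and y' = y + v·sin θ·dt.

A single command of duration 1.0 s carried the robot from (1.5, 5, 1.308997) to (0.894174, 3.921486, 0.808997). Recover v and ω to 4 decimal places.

v = -1.2500, ω = -0.5000

Δθ = 0.808997 − 1.308997 = -0.500000
ω = Δθ/dt = -0.500000/1.0 = -0.5000
R = −Δy/(cos θ' − cos θ) = 2.5000
v = R·ω = 2.5000·-0.5000 = -1.2500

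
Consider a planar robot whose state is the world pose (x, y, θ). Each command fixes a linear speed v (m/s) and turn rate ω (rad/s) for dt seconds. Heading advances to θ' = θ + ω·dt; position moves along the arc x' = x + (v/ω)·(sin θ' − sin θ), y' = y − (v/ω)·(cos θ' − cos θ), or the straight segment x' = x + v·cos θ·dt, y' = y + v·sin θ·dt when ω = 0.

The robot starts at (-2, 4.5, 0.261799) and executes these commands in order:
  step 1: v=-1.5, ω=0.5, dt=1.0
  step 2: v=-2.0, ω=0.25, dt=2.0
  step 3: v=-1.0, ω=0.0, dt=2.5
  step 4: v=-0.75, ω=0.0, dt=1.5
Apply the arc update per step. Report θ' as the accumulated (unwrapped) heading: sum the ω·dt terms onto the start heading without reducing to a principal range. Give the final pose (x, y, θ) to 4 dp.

step 1: θ'=0.7618 (R=-3.0000) → pose (-3.2942, 3.7730, 0.7618)
step 2: θ'=1.2618 (R=-8.0000) → pose (-5.3935, 0.4171, 1.2618)
step 3: θ'=1.2618 (straight) → pose (-6.1538, -1.9645, 1.2618)
step 4: θ'=1.2618 (straight) → pose (-6.4959, -3.0362, 1.2618)

(-6.4959, -3.0362, 1.2618)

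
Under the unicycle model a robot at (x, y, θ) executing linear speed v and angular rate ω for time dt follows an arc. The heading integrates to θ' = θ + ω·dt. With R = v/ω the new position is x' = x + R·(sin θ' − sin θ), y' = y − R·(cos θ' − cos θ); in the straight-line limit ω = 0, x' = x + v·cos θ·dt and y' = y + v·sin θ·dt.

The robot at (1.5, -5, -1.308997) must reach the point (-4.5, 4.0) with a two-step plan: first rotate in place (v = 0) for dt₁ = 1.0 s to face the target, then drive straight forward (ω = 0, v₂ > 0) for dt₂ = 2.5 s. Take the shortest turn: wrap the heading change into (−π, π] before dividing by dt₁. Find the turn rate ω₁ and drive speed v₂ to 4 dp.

heading to target = atan2(4−-5, -4.5−1.5) = 2.1588
Δθ = wrap(2.1588 − -1.3090) = -2.8154; ω₁ = Δθ/dt₁ = -2.8154
distance = √((-4.5−1.5)² + (4−-5)²) = 10.8167; v₂ = distance/dt₂ = 4.3267

ω₁ = -2.8154, v₂ = 4.3267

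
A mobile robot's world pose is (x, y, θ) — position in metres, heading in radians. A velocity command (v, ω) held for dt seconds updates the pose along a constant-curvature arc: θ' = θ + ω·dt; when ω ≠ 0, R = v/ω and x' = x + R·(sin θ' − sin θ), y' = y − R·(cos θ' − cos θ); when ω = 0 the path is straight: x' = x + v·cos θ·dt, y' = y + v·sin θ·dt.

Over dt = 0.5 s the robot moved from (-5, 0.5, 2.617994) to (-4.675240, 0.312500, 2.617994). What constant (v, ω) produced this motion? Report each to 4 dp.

Δθ = 2.617994 − 2.617994 = 0.000000
ω = Δθ/dt = 0.000000/0.5 = 0.0000
ω = 0 → v = (Δx·cos θ + Δy·sin θ)/dt = -0.7500

v = -0.7500, ω = 0.0000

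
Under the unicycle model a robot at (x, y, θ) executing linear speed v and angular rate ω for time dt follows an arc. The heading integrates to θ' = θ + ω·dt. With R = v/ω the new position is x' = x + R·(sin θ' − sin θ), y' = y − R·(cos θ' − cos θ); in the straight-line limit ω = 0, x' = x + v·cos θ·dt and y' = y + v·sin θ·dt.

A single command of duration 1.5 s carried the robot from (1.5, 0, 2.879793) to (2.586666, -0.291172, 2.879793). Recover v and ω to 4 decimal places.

Δθ = 2.879793 − 2.879793 = 0.000000
ω = Δθ/dt = 0.000000/1.5 = 0.0000
ω = 0 → v = (Δx·cos θ + Δy·sin θ)/dt = -0.7500

v = -0.7500, ω = 0.0000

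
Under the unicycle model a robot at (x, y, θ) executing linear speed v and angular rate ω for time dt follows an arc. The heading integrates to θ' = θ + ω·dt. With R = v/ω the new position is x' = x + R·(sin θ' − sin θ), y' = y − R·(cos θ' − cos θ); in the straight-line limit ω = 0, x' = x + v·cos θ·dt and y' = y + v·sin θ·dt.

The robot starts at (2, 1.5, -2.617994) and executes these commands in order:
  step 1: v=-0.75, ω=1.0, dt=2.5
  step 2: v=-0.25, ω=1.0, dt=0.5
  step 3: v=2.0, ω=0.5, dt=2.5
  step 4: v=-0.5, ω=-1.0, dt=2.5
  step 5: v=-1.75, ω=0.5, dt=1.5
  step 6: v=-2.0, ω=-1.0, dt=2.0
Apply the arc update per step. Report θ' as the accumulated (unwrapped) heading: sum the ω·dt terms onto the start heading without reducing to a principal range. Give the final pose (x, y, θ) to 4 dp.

step 1: θ'=-0.1180 (R=-0.7500) → pose (1.7133, 2.8943, -0.1180)
step 2: θ'=0.3820 (R=-0.2500) → pose (1.5907, 2.8780, 0.3820)
step 3: θ'=1.6320 (R=4.0000) → pose (4.0920, 6.8344, 1.6320)
step 4: θ'=-0.8680 (R=0.5000) → pose (3.2115, 6.4806, -0.8680)
step 5: θ'=-0.1180 (R=-3.5000) → pose (0.9529, 7.6940, -0.1180)
step 6: θ'=-2.1180 (R=2.0000) → pose (-0.5197, 10.7207, -2.1180)

(-0.5197, 10.7207, -2.1180)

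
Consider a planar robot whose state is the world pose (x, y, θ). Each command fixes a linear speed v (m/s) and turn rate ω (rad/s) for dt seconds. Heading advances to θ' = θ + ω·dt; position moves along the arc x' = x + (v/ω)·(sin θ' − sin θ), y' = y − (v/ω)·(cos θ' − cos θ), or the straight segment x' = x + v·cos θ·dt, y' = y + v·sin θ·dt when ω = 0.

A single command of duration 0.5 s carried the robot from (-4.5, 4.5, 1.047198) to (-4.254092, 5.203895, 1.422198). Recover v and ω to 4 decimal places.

v = 1.5000, ω = 0.7500

Δθ = 1.422198 − 1.047198 = 0.375000
ω = Δθ/dt = 0.375000/0.5 = 0.7500
R = −Δy/(cos θ' − cos θ) = 2.0000
v = R·ω = 2.0000·0.7500 = 1.5000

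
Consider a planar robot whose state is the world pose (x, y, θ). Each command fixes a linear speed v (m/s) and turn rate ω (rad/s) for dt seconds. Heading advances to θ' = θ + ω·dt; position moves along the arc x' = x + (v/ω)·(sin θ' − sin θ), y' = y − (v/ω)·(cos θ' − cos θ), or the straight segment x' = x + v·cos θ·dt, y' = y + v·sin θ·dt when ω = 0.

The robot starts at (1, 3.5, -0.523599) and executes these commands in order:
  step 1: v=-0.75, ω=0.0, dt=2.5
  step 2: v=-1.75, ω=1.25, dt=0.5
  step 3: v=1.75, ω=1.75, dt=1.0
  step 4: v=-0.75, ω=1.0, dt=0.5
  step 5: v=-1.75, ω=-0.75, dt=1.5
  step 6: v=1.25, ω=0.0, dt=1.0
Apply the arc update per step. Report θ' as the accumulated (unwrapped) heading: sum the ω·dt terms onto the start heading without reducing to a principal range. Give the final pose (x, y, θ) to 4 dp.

(0.5425, 4.3164, 1.2264)

step 1: θ'=-0.5236 (straight) → pose (-0.6238, 4.4375, -0.5236)
step 2: θ'=0.1014 (R=-1.4000) → pose (-1.4655, 4.6179, 0.1014)
step 3: θ'=1.8514 (R=1.0000) → pose (-0.6059, 5.8897, 1.8514)
step 4: θ'=2.3514 (R=-0.7500) → pose (-0.4181, 5.5696, 2.3514)
step 5: θ'=1.2264 (R=2.3333) → pose (0.1205, 3.1398, 1.2264)
step 6: θ'=1.2264 (straight) → pose (0.5425, 4.3164, 1.2264)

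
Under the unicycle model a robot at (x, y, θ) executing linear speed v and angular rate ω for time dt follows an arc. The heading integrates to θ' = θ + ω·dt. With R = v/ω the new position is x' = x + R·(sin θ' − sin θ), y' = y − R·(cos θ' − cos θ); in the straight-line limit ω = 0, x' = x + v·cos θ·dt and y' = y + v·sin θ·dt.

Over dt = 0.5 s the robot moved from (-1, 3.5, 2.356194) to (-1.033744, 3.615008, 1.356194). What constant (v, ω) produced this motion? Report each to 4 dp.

Δθ = 1.356194 − 2.356194 = -1.000000
ω = Δθ/dt = -1.000000/0.5 = -2.0000
R = −Δy/(cos θ' − cos θ) = -0.1250
v = R·ω = -0.1250·-2.0000 = 0.2500

v = 0.2500, ω = -2.0000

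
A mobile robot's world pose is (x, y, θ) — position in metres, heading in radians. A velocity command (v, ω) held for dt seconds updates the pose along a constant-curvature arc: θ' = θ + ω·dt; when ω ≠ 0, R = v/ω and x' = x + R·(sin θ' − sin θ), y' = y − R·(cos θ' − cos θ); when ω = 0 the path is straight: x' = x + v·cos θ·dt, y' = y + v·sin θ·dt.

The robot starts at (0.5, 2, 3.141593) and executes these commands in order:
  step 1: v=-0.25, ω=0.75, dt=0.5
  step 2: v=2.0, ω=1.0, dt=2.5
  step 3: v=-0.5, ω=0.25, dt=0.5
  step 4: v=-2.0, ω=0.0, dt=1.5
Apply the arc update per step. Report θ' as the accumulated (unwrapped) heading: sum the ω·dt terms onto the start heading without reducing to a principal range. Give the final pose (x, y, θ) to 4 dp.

(-2.3869, -1.2932, 6.1416)

step 1: θ'=3.5166 (R=-0.3333) → pose (0.6221, 2.0232, 3.5166)
step 2: θ'=6.0166 (R=2.0000) → pose (0.8277, -1.7672, 6.0166)
step 3: θ'=6.1416 (R=-2.0000) → pose (0.5831, -1.7166, 6.1416)
step 4: θ'=6.1416 (straight) → pose (-2.3869, -1.2932, 6.1416)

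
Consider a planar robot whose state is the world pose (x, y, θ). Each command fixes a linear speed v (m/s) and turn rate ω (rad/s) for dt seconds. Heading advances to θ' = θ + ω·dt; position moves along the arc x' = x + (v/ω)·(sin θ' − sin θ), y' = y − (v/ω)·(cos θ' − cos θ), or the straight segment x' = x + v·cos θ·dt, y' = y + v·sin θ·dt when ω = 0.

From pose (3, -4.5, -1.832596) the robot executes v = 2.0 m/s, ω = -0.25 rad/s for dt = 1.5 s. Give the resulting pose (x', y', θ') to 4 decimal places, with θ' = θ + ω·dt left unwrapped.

(1.7046, -7.1864, -2.2076)

θ' = -1.8326 + -0.25·1.5 = -2.2076
R = v/ω = 2.0/-0.25 = -8.0000
x' = 3 + -8.0000·(sin -2.2076 − sin -1.8326) = 1.7046
y' = -4.5 − -8.0000·(cos -2.2076 − cos -1.8326) = -7.1864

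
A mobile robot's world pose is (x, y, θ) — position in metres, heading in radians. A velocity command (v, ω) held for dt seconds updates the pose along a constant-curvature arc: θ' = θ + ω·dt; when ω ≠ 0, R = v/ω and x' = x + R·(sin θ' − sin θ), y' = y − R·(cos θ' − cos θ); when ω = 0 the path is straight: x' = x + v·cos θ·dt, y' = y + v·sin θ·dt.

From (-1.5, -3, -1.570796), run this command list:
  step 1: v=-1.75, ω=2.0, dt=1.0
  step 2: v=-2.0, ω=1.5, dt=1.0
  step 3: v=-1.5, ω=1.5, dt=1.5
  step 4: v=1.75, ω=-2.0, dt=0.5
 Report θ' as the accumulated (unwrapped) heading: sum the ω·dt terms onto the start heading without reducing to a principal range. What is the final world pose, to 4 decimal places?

step 1: θ'=0.4292 (R=-0.8750) → pose (-2.7391, -2.2044, 0.4292)
step 2: θ'=1.9292 (R=-1.3333) → pose (-3.4329, -3.8845, 1.9292)
step 3: θ'=4.1792 (R=-1.0000) → pose (-1.6352, -4.0420, 4.1792)
step 4: θ'=3.1792 (R=-0.8750) → pose (-2.3559, -4.4716, 3.1792)

(-2.3559, -4.4716, 3.1792)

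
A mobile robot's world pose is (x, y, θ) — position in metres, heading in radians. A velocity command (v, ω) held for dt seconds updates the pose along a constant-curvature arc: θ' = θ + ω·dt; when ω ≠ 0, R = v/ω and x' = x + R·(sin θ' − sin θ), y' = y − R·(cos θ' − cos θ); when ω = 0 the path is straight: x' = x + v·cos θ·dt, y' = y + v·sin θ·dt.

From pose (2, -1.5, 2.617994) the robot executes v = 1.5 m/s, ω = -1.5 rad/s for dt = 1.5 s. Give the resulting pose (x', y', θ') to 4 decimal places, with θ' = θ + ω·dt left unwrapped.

(2.1403, 0.2991, 0.3680)

θ' = 2.6180 + -1.5·1.5 = 0.3680
R = v/ω = 1.5/-1.5 = -1.0000
x' = 2 + -1.0000·(sin 0.3680 − sin 2.6180) = 2.1403
y' = -1.5 − -1.0000·(cos 0.3680 − cos 2.6180) = 0.2991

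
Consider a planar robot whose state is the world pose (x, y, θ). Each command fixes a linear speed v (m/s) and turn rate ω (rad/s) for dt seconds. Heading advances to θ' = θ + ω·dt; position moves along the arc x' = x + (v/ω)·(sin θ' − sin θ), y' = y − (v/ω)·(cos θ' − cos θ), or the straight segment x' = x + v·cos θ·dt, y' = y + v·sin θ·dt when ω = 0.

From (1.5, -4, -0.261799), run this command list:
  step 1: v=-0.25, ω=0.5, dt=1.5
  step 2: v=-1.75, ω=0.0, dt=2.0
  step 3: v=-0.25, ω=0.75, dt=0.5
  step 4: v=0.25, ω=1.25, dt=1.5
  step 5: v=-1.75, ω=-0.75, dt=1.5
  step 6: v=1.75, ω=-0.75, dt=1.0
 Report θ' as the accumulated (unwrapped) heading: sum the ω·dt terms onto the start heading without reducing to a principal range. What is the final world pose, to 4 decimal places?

(-0.1521, -5.8783, 0.8632)

step 1: θ'=0.4882 (R=-0.5000) → pose (1.1361, -4.0414, 0.4882)
step 2: θ'=0.4882 (straight) → pose (-1.9551, -5.6830, 0.4882)
step 3: θ'=0.8632 (R=-0.3333) → pose (-2.0520, -5.7607, 0.8632)
step 4: θ'=2.7382 (R=0.2000) → pose (-2.1255, -5.4468, 2.7382)
step 5: θ'=1.6132 (R=2.3333) → pose (-0.7102, -7.4939, 1.6132)
step 6: θ'=0.8632 (R=-2.3333) → pose (-0.1521, -5.8783, 0.8632)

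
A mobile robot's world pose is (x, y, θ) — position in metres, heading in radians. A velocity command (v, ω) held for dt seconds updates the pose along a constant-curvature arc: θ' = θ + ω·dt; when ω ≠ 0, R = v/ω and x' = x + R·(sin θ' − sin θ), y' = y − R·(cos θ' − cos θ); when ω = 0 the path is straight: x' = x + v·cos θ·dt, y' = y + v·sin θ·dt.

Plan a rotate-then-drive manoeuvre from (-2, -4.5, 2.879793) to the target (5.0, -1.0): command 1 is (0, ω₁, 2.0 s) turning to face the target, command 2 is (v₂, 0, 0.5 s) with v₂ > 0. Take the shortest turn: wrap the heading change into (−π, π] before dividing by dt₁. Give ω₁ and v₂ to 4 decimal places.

heading to target = atan2(-1−-4.5, 5−-2) = 0.4636
Δθ = wrap(0.4636 − 2.8798) = -2.4161; ω₁ = Δθ/dt₁ = -1.2081
distance = √((5−-2)² + (-1−-4.5)²) = 7.8262; v₂ = distance/dt₂ = 15.6525

ω₁ = -1.2081, v₂ = 15.6525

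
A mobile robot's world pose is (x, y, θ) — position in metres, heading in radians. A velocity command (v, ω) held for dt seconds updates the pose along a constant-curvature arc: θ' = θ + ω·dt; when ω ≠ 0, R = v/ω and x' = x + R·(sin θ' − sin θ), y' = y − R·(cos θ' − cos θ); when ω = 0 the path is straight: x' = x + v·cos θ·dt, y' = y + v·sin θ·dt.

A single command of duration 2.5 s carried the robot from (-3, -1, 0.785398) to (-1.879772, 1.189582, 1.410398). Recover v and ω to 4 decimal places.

v = 1.0000, ω = 0.2500

Δθ = 1.410398 − 0.785398 = 0.625000
ω = Δθ/dt = 0.625000/2.5 = 0.2500
R = −Δy/(cos θ' − cos θ) = 4.0000
v = R·ω = 4.0000·0.2500 = 1.0000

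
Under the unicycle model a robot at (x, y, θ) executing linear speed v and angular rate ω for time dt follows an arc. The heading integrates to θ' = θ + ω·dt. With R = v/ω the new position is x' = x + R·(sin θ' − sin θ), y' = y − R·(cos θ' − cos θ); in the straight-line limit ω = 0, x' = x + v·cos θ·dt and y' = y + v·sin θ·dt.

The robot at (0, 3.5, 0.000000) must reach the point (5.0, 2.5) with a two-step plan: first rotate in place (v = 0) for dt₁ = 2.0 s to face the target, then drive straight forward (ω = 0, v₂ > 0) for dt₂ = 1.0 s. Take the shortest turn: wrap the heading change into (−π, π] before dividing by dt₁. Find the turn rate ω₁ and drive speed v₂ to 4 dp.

ω₁ = -0.0987, v₂ = 5.0990

heading to target = atan2(2.5−3.5, 5−0) = -0.1974
Δθ = wrap(-0.1974 − 0.0000) = -0.1974; ω₁ = Δθ/dt₁ = -0.0987
distance = √((5−0)² + (2.5−3.5)²) = 5.0990; v₂ = distance/dt₂ = 5.0990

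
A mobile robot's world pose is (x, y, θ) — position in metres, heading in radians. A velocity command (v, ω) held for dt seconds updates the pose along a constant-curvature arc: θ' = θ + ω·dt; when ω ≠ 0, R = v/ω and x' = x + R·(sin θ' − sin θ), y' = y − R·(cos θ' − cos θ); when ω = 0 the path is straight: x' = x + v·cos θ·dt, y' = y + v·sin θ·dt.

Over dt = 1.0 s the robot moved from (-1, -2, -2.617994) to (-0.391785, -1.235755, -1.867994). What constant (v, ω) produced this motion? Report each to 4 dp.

v = -1.0000, ω = 0.7500

Δθ = -1.867994 − -2.617994 = 0.750000
ω = Δθ/dt = 0.750000/1.0 = 0.7500
R = −Δy/(cos θ' − cos θ) = -1.3333
v = R·ω = -1.3333·0.7500 = -1.0000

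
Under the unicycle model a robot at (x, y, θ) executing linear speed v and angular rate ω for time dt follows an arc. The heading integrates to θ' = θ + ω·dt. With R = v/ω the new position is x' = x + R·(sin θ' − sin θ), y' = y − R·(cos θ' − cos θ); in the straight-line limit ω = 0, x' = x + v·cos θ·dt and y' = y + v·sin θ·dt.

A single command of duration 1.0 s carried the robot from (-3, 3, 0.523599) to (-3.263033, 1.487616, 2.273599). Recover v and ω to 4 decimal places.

v = -1.7500, ω = 1.7500

Δθ = 2.273599 − 0.523599 = 1.750000
ω = Δθ/dt = 1.750000/1.0 = 1.7500
R = −Δy/(cos θ' − cos θ) = -1.0000
v = R·ω = -1.0000·1.7500 = -1.7500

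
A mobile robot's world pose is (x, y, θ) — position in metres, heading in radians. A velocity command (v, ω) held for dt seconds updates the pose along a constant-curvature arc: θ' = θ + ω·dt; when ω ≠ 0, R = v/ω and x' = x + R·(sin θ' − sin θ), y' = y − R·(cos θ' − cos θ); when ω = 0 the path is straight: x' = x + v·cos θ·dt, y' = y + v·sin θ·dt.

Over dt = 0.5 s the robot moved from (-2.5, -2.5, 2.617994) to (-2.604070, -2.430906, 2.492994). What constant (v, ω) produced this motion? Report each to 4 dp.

v = 0.2500, ω = -0.2500

Δθ = 2.492994 − 2.617994 = -0.125000
ω = Δθ/dt = -0.125000/0.5 = -0.2500
R = Δx/(sin θ' − sin θ) = -1.0000
v = R·ω = -1.0000·-0.2500 = 0.2500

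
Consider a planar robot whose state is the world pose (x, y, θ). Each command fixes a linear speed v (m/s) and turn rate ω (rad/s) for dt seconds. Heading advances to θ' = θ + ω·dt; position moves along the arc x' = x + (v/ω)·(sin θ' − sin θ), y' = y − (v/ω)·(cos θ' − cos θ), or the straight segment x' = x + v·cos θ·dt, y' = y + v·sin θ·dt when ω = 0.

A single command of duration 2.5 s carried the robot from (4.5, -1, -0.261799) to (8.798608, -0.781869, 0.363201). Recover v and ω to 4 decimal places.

v = 1.7500, ω = 0.2500

Δθ = 0.363201 − -0.261799 = 0.625000
ω = Δθ/dt = 0.625000/2.5 = 0.2500
R = Δx/(sin θ' − sin θ) = 7.0000
v = R·ω = 7.0000·0.2500 = 1.7500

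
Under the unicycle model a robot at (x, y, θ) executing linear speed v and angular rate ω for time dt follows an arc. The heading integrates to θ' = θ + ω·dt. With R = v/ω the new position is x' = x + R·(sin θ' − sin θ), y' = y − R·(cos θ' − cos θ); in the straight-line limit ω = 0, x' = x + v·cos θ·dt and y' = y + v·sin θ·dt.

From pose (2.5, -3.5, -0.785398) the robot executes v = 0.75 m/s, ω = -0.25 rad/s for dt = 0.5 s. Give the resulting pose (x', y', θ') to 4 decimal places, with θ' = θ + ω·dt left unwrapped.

(2.7479, -3.7810, -0.9104)

θ' = -0.7854 + -0.25·0.5 = -0.9104
R = v/ω = 0.75/-0.25 = -3.0000
x' = 2.5 + -3.0000·(sin -0.9104 − sin -0.7854) = 2.7479
y' = -3.5 − -3.0000·(cos -0.9104 − cos -0.7854) = -3.7810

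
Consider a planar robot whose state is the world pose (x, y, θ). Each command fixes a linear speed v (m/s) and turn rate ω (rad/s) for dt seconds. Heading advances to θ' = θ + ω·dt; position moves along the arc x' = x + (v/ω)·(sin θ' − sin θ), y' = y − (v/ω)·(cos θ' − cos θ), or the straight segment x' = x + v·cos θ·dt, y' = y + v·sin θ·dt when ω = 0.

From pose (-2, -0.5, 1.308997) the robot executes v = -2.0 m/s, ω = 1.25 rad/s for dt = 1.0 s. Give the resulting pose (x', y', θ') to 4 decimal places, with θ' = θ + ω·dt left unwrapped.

θ' = 1.3090 + 1.25·1.0 = 2.5590
R = v/ω = -2.0/1.25 = -1.6000
x' = -2 + -1.6000·(sin 2.5590 − sin 1.3090) = -1.3348
y' = -0.5 − -1.6000·(cos 2.5590 − cos 1.3090) = -2.2502

(-1.3348, -2.2502, 2.5590)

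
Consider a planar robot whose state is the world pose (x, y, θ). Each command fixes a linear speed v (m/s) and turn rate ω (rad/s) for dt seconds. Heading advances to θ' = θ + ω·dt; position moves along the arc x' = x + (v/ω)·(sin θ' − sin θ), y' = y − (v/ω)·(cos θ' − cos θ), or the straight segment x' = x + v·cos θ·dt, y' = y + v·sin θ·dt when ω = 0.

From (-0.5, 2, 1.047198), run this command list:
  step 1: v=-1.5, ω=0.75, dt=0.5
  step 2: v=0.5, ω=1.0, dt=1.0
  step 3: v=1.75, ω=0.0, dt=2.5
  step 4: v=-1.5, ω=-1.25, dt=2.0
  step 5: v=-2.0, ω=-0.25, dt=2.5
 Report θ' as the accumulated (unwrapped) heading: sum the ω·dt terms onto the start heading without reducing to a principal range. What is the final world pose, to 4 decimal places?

step 1: θ'=1.4222 (R=-2.0000) → pose (-0.7459, 1.2961, 1.4222)
step 2: θ'=2.4222 (R=0.5000) → pose (-0.9109, 1.7462, 2.4222)
step 3: θ'=2.4222 (straight) → pose (-4.2018, 4.6290, 2.4222)
step 4: θ'=-0.0778 (R=1.2000) → pose (-5.0858, 2.5300, -0.0778)
step 5: θ'=-0.7028 (R=8.0000) → pose (-9.6349, 4.4016, -0.7028)

(-9.6349, 4.4016, -0.7028)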